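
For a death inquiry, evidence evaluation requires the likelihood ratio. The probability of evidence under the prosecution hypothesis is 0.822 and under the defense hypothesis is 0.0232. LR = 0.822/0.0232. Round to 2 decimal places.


Likelihood ratio calculation:
LR = P(E|Hp) / P(E|Hd)
LR = 0.822 / 0.0232
LR = 35.43

35.43


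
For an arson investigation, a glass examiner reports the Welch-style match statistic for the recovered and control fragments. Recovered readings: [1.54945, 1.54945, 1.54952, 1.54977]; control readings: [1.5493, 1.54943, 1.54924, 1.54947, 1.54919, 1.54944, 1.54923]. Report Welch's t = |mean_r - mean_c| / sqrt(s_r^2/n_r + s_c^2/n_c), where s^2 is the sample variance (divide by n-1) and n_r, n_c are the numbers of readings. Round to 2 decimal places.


Welch's t-criterion for glass RI comparison:
Recovered mean = sum / n_r = 6.19819 / 4 = 1.5495475
Control mean = sum / n_c = 10.8453 / 7 = 1.5493286
Recovered sample variance s_r^2 = 2.30917e-08
Control sample variance s_c^2 = 1.3381e-08
Welch SE (unpooled) = sqrt(s_r^2/n_r + s_c^2/n_c) = sqrt(5.77292e-09 + 1.91156e-09) = sqrt(7.68448e-09) = 8.76612e-05
|mean_r - mean_c| = 0.000218929
t = 0.000218929 / 8.76612e-05 = 2.50

2.50


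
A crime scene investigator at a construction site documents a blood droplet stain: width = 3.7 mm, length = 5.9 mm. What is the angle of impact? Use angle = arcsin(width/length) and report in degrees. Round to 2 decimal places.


Blood spatter impact angle calculation:
width / length = 3.7 / 5.9 = 0.627119
angle = arcsin(0.627119)
angle = 38.84 degrees

38.84


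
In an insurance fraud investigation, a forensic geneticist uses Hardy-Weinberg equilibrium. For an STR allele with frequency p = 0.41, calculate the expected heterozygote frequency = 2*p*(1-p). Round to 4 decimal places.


Hardy-Weinberg heterozygote frequency:
q = 1 - p = 1 - 0.41 = 0.59
2pq = 2 * 0.41 * 0.59 = 0.4838

0.4838


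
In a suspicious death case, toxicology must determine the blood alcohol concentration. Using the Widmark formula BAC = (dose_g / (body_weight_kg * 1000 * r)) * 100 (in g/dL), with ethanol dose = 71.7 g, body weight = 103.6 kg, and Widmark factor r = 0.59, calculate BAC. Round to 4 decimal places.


Applying the Widmark formula:
BAC = (dose_g / (body_wt * 1000 * r)) * 100
Denominator = 103.6 * 1000 * 0.59 = 61124
BAC = (71.7 / 61124) * 100
BAC = 0.1173 g/dL

0.1173


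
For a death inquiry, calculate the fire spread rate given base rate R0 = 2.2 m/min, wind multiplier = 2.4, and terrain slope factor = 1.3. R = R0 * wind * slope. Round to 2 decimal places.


Fire spread rate calculation:
R = R0 * wind_factor * slope_factor
= 2.2 * 2.4 * 1.3
= 5.28 * 1.3
= 6.86 m/min

6.86


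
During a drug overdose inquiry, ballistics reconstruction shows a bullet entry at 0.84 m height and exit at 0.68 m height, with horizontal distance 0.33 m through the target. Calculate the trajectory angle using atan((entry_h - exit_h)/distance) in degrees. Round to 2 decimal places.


Bullet trajectory angle:
Height difference = 0.84 - 0.68 = 0.16 m
angle = atan(0.16 / 0.33)
angle = atan(0.484848)
angle = 25.87 degrees

25.87


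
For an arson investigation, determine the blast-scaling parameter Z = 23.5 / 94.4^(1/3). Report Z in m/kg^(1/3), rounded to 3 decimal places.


Scaled distance calculation:
W^(1/3) = 94.4^(1/3) = 4.553276
Z = R / W^(1/3) = 23.5 / 4.553276
Z = 5.161 m/kg^(1/3)

5.161


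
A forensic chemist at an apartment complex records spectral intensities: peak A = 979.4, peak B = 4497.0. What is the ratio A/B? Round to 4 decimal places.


Spectral peak ratio:
Peak A = 979.4 counts
Peak B = 4497.0 counts
Ratio = 979.4 / 4497.0 = 0.2178

0.2178


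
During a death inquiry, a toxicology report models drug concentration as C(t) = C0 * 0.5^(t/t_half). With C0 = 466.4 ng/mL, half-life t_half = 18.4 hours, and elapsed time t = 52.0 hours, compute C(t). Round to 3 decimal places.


Drug concentration decay:
Number of half-lives = t / t_half = 52.0 / 18.4 = 2.826087
Decay factor = 0.5^2.826087 = 0.14101426
C(t) = 466.4 * 0.14101426 = 65.769 ng/mL

65.769


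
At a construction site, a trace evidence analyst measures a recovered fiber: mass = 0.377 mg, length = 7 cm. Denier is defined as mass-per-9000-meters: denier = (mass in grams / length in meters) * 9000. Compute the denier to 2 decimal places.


Denier calculation:
Mass in grams = 0.377 mg / 1000 = 0.000377 g
Length in meters = 7 cm / 100 = 0.07 m
Linear density = mass / length = 0.000377 / 0.07 = 0.00538571 g/m
Denier = (g/m) * 9000 = 0.00538571 * 9000 = 48.47

48.47


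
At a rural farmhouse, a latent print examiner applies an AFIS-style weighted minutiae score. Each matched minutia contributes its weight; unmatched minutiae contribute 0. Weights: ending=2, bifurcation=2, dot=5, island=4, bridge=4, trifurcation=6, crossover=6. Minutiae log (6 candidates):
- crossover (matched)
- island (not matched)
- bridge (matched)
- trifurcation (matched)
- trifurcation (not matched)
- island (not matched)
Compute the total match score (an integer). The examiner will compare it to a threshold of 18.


Weighted minutiae match score:
  crossover: matched, +6 (running total 6)
  island: not matched, +0
  bridge: matched, +4 (running total 10)
  trifurcation: matched, +6 (running total 16)
  trifurcation: not matched, +0
  island: not matched, +0
Total score = 16
Threshold = 18; verdict = inconclusive

16


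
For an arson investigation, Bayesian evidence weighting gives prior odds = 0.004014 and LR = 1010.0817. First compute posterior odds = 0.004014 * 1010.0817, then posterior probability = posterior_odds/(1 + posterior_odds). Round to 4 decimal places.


Bayesian evidence evaluation:
Posterior odds = prior_odds * LR = 0.004014 * 1010.0817 = 4.054468
Posterior probability = posterior_odds / (1 + posterior_odds)
= 4.054468 / (1 + 4.054468)
= 4.054468 / 5.054468
= 0.8022

0.8022


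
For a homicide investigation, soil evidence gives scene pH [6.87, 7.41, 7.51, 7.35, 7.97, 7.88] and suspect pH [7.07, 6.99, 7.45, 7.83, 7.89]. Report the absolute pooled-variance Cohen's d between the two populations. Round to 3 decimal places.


Pooled-variance Cohen's d for soil pH comparison:
Scene mean = 44.99 / 6 = 7.498333
Suspect mean = 37.23 / 5 = 7.446
Scene sample variance s_s^2 = 0.158577
Suspect sample variance s_c^2 = 0.17348
Pooled variance = ((n_s-1)*s_s^2 + (n_c-1)*s_c^2) / (n_s + n_c - 2) = 0.1652
Pooled SD = sqrt(0.1652) = 0.406448
Mean difference = 0.052333
|d| = |0.052333| / 0.406448 = 0.129

0.129


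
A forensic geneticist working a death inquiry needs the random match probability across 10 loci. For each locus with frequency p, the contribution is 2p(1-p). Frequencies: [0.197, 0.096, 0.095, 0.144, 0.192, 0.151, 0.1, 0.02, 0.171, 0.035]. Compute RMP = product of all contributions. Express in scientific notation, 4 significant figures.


Computing RMP for 10 loci:
Locus 1: 2 * 0.197 * 0.803 = 0.316382
Locus 2: 2 * 0.096 * 0.904 = 0.173568
Locus 3: 2 * 0.095 * 0.905 = 0.17195
Locus 4: 2 * 0.144 * 0.856 = 0.246528
Locus 5: 2 * 0.192 * 0.808 = 0.310272
Locus 6: 2 * 0.151 * 0.849 = 0.256398
Locus 7: 2 * 0.1 * 0.9 = 0.18
Locus 8: 2 * 0.02 * 0.98 = 0.0392
Locus 9: 2 * 0.171 * 0.829 = 0.283518
Locus 10: 2 * 0.035 * 0.965 = 0.06755
RMP = 2.502e-08

2.502e-08


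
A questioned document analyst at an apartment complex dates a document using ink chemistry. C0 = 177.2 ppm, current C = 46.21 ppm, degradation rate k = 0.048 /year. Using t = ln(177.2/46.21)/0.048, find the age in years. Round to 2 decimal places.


Document age estimation:
C0/C = 177.2 / 46.21 = 3.834668
ln(C0/C) = 1.344083
t = 1.344083 / 0.048 = 28.00 years

28.00


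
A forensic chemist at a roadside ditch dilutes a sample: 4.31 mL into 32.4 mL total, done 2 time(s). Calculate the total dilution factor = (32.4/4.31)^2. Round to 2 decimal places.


Dilution factor calculation:
Single dilution = V_total / V_sample = 32.4 / 4.31 ≈ 7.517401
Number of dilutions = 2
Total DF = (32.4 / 4.31)^2 (full precision, rounded at the end) = 56.51

56.51


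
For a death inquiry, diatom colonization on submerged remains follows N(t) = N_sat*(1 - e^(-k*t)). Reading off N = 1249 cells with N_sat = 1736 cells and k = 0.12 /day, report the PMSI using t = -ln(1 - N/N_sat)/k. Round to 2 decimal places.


PMSI from diatom colonization curve:
N / N_sat = 1249 / 1736 = 0.71947
1 - N/N_sat = 0.28053
ln(1 - N/N_sat) = -1.271075
t = -ln(1 - N/N_sat) / k = -(-1.271075) / 0.12 = 10.59 days

10.59


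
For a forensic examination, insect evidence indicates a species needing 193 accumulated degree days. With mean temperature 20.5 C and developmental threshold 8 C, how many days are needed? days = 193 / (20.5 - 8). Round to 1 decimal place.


Insect development time:
Effective temperature = avg_temp - T_base = 20.5 - 8 = 12.5 C
Days = ADD / effective_temp = 193 / 12.5 = 15.4 days

15.4


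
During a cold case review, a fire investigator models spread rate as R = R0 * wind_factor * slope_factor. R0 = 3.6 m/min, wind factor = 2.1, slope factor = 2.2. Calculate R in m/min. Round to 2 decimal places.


Fire spread rate calculation:
R = R0 * wind_factor * slope_factor
= 3.6 * 2.1 * 2.2
= 7.56 * 2.2
= 16.63 m/min

16.63


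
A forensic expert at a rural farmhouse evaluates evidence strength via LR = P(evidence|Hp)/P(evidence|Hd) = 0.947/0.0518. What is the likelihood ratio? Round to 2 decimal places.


Likelihood ratio calculation:
LR = P(E|Hp) / P(E|Hd)
LR = 0.947 / 0.0518
LR = 18.28

18.28


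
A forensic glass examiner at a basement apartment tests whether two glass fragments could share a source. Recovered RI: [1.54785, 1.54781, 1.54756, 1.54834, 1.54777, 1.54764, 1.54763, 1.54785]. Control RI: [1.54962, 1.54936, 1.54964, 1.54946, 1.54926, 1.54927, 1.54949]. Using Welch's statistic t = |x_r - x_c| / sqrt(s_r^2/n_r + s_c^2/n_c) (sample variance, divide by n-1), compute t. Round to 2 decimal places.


Welch's t-criterion for glass RI comparison:
Recovered mean = sum / n_r = 12.38245 / 8 = 1.5478063
Control mean = sum / n_c = 10.8461 / 7 = 1.5494429
Recovered sample variance s_r^2 = 5.84839e-08
Control sample variance s_c^2 = 2.38238e-08
Welch SE (unpooled) = sqrt(s_r^2/n_r + s_c^2/n_c) = sqrt(7.31049e-09 + 3.4034e-09) = sqrt(1.07139e-08) = 0.000103508
|mean_r - mean_c| = 0.00163661
t = 0.00163661 / 0.000103508 = 15.81

15.81


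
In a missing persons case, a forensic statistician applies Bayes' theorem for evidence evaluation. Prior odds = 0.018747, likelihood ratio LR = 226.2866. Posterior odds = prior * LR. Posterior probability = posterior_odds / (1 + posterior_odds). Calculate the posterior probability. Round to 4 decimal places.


Bayesian evidence evaluation:
Posterior odds = prior_odds * LR = 0.018747 * 226.2866 = 4.242195
Posterior probability = posterior_odds / (1 + posterior_odds)
= 4.242195 / (1 + 4.242195)
= 4.242195 / 5.242195
= 0.8092

0.8092


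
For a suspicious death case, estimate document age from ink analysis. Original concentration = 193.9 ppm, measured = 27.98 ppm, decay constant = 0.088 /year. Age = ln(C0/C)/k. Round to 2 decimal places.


Document age estimation:
C0/C = 193.9 / 27.98 = 6.92995
ln(C0/C) = 1.935853
t = 1.935853 / 0.088 = 22.00 years

22.00


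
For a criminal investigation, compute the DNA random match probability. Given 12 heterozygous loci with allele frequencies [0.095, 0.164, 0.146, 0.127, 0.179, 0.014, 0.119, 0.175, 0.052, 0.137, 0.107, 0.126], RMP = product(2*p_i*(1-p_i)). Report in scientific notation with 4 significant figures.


Computing RMP for 12 loci:
Locus 1: 2 * 0.095 * 0.905 = 0.17195
Locus 2: 2 * 0.164 * 0.836 = 0.274208
Locus 3: 2 * 0.146 * 0.854 = 0.249368
Locus 4: 2 * 0.127 * 0.873 = 0.221742
Locus 5: 2 * 0.179 * 0.821 = 0.293918
Locus 6: 2 * 0.014 * 0.986 = 0.027608
Locus 7: 2 * 0.119 * 0.881 = 0.209678
Locus 8: 2 * 0.175 * 0.825 = 0.28875
Locus 9: 2 * 0.052 * 0.948 = 0.098592
Locus 10: 2 * 0.137 * 0.863 = 0.236462
Locus 11: 2 * 0.107 * 0.893 = 0.191102
Locus 12: 2 * 0.126 * 0.874 = 0.220248
RMP = 1.257e-09

1.257e-09


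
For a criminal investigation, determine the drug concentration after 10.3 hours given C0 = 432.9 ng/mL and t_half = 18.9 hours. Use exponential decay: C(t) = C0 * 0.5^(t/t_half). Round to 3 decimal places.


Drug concentration decay:
Number of half-lives = t / t_half = 10.3 / 18.9 = 0.544974
Decay factor = 0.5^0.544974 = 0.68540375
C(t) = 432.9 * 0.68540375 = 296.711 ng/mL

296.711


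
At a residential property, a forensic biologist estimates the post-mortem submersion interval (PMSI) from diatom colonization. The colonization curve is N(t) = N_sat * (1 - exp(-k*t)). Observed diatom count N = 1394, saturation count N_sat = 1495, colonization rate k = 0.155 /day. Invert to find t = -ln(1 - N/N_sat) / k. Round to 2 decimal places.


PMSI from diatom colonization curve:
N / N_sat = 1394 / 1495 = 0.932441
1 - N/N_sat = 0.067559
ln(1 - N/N_sat) = -2.694754
t = -ln(1 - N/N_sat) / k = -(-2.694754) / 0.155 = 17.39 days

17.39


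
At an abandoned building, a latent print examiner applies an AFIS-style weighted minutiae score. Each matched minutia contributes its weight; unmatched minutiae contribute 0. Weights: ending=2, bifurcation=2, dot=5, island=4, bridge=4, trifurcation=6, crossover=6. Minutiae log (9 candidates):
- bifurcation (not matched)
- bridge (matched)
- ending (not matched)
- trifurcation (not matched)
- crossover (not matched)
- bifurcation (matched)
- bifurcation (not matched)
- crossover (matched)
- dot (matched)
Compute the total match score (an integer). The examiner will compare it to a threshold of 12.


Weighted minutiae match score:
  bifurcation: not matched, +0
  bridge: matched, +4 (running total 4)
  ending: not matched, +0
  trifurcation: not matched, +0
  crossover: not matched, +0
  bifurcation: matched, +2 (running total 6)
  bifurcation: not matched, +0
  crossover: matched, +6 (running total 12)
  dot: matched, +5 (running total 17)
Total score = 17
Threshold = 12; verdict = identification

17


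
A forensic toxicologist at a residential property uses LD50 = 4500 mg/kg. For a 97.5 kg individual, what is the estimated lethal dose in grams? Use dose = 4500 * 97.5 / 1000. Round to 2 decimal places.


Lethal dose calculation:
Lethal dose = LD50 * body_weight / 1000
= 4500 * 97.5 / 1000
= 438750 / 1000
= 438.75 g

438.75


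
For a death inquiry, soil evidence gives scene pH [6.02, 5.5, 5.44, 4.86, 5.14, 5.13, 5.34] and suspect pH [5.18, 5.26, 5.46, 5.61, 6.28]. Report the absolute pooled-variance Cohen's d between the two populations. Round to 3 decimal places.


Pooled-variance Cohen's d for soil pH comparison:
Scene mean = 37.43 / 7 = 5.347143
Suspect mean = 27.79 / 5 = 5.558
Scene sample variance s_s^2 = 0.135357
Suspect sample variance s_c^2 = 0.19132
Pooled variance = ((n_s-1)*s_s^2 + (n_c-1)*s_c^2) / (n_s + n_c - 2) = 0.157742
Pooled SD = sqrt(0.157742) = 0.397167
Mean difference = -0.210857
|d| = |-0.210857| / 0.397167 = 0.531

0.531


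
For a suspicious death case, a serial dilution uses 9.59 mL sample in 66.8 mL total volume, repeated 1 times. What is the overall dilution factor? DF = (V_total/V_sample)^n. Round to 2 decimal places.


Dilution factor calculation:
Single dilution = V_total / V_sample = 66.8 / 9.59 ≈ 6.965589
Number of dilutions = 1
Total DF = (66.8 / 9.59)^1 (full precision, rounded at the end) = 6.97

6.97


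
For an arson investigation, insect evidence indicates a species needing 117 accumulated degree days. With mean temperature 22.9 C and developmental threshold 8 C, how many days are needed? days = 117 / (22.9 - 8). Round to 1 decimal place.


Insect development time:
Effective temperature = avg_temp - T_base = 22.9 - 8 = 14.9 C
Days = ADD / effective_temp = 117 / 14.9 = 7.9 days

7.9


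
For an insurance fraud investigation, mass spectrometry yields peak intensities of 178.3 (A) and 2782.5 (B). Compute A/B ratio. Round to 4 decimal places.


Spectral peak ratio:
Peak A = 178.3 counts
Peak B = 2782.5 counts
Ratio = 178.3 / 2782.5 = 0.0641

0.0641


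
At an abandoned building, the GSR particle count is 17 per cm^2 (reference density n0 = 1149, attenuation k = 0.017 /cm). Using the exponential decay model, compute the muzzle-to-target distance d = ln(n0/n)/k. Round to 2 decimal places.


GSR distance calculation:
n0/n = 1149 / 17 = 67.588235
ln(n0/n) = 4.213434
d = 4.213434 / 0.017 = 247.85 cm

247.85


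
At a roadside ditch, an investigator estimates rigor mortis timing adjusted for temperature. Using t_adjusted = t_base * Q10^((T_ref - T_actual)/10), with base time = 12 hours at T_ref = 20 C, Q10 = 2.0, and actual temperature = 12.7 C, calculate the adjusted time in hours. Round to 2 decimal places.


Rigor mortis time adjustment:
Exponent = (T_ref - T_actual) / 10 = (20 - 12.7) / 10 = 0.73
Q10 factor = 2.0^0.73 = 1.65864
t_adjusted = 12 * 1.65864 = 19.90 hours

19.90


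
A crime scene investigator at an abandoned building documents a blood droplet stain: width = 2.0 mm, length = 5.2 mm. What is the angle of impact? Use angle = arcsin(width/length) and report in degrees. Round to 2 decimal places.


Blood spatter impact angle calculation:
width / length = 2.0 / 5.2 = 0.384615
angle = arcsin(0.384615)
angle = 22.62 degrees

22.62


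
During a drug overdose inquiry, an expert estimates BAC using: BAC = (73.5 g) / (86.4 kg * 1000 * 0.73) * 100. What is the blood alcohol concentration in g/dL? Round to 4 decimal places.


Applying the Widmark formula:
BAC = (dose_g / (body_wt * 1000 * r)) * 100
Denominator = 86.4 * 1000 * 0.73 = 63072
BAC = (73.5 / 63072) * 100
BAC = 0.1165 g/dL

0.1165


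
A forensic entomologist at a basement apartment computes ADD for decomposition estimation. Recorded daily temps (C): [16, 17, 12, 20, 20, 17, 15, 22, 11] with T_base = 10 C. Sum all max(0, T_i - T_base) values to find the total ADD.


Computing ADD day by day:
Day 1: max(0, 16 - 10) = 6
Day 2: max(0, 17 - 10) = 7
Day 3: max(0, 12 - 10) = 2
Day 4: max(0, 20 - 10) = 10
Day 5: max(0, 20 - 10) = 10
Day 6: max(0, 17 - 10) = 7
Day 7: max(0, 15 - 10) = 5
Day 8: max(0, 22 - 10) = 12
Day 9: max(0, 11 - 10) = 1
Total ADD = 60

60


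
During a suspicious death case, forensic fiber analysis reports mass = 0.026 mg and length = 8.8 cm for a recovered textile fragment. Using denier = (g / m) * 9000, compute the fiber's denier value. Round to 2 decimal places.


Denier calculation:
Mass in grams = 0.026 mg / 1000 = 0.000026 g
Length in meters = 8.8 cm / 100 = 0.088 m
Linear density = mass / length = 0.000026 / 0.088 = 0.00029545 g/m
Denier = (g/m) * 9000 = 0.00029545 * 9000 = 2.66

2.66


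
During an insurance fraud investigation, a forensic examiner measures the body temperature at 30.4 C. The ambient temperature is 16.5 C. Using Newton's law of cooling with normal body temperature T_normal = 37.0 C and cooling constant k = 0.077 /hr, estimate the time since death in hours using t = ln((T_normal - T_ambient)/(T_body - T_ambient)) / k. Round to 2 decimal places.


Using Newton's law of cooling:
t = ln((T_normal - T_ambient) / (T_body - T_ambient)) / k
T_normal - T_ambient = 20.5
T_body - T_ambient = 13.9
Ratio = 1.47482
ln(ratio) = 0.388536
t = 0.388536 / 0.077 = 5.05 hours

5.05


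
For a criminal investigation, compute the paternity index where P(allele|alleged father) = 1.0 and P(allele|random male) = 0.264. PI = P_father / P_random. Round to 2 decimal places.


Paternity Index calculation:
PI = P(allele|father) / P(allele|random)
PI = 1.0 / 0.264
PI = 3.79

3.79


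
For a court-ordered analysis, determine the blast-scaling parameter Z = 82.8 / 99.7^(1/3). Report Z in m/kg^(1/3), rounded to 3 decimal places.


Scaled distance calculation:
W^(1/3) = 99.7^(1/3) = 4.636943
Z = R / W^(1/3) = 82.8 / 4.636943
Z = 17.857 m/kg^(1/3)

17.857


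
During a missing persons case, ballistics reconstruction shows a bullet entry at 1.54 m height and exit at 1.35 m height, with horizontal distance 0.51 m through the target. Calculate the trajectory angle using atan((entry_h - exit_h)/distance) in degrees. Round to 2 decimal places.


Bullet trajectory angle:
Height difference = 1.54 - 1.35 = 0.19 m
angle = atan(0.19 / 0.51)
angle = atan(0.372549)
angle = 20.43 degrees

20.43


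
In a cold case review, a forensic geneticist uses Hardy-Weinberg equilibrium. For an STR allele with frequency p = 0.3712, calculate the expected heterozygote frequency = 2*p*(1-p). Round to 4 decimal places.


Hardy-Weinberg heterozygote frequency:
q = 1 - p = 1 - 0.3712 = 0.6288
2pq = 2 * 0.3712 * 0.6288 = 0.4668

0.4668


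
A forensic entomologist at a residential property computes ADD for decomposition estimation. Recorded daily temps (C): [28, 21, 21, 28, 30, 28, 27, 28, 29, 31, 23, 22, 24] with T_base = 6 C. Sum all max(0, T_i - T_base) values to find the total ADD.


Computing ADD day by day:
Day 1: max(0, 28 - 6) = 22
Day 2: max(0, 21 - 6) = 15
Day 3: max(0, 21 - 6) = 15
Day 4: max(0, 28 - 6) = 22
Day 5: max(0, 30 - 6) = 24
Day 6: max(0, 28 - 6) = 22
Day 7: max(0, 27 - 6) = 21
Day 8: max(0, 28 - 6) = 22
Day 9: max(0, 29 - 6) = 23
Day 10: max(0, 31 - 6) = 25
Day 11: max(0, 23 - 6) = 17
Day 12: max(0, 22 - 6) = 16
Day 13: max(0, 24 - 6) = 18
Total ADD = 262

262


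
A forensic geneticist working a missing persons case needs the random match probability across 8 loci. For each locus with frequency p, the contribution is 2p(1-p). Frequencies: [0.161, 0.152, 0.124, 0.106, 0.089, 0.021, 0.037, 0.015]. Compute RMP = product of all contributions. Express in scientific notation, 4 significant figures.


Computing RMP for 8 loci:
Locus 1: 2 * 0.161 * 0.839 = 0.270158
Locus 2: 2 * 0.152 * 0.848 = 0.257792
Locus 3: 2 * 0.124 * 0.876 = 0.217248
Locus 4: 2 * 0.106 * 0.894 = 0.189528
Locus 5: 2 * 0.089 * 0.911 = 0.162158
Locus 6: 2 * 0.021 * 0.979 = 0.041118
Locus 7: 2 * 0.037 * 0.963 = 0.071262
Locus 8: 2 * 0.015 * 0.985 = 0.02955
RMP = 4.026e-08

4.026e-08


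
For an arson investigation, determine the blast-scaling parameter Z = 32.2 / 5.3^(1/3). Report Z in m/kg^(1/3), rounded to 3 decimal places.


Scaled distance calculation:
W^(1/3) = 5.3^(1/3) = 1.743513
Z = R / W^(1/3) = 32.2 / 1.743513
Z = 18.468 m/kg^(1/3)

18.468


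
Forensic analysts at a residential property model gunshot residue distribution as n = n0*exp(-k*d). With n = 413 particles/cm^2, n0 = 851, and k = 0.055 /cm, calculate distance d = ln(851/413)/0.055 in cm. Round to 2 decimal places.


GSR distance calculation:
n0/n = 851 / 413 = 2.060533
ln(n0/n) = 0.722965
d = 0.722965 / 0.055 = 13.14 cm

13.14


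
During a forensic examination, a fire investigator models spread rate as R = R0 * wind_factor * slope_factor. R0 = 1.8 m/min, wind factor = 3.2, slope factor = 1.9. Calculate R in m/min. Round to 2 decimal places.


Fire spread rate calculation:
R = R0 * wind_factor * slope_factor
= 1.8 * 3.2 * 1.9
= 5.76 * 1.9
= 10.94 m/min

10.94


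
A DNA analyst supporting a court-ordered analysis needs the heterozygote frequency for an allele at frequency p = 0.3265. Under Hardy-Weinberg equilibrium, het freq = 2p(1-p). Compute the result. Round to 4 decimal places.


Hardy-Weinberg heterozygote frequency:
q = 1 - p = 1 - 0.3265 = 0.6735
2pq = 2 * 0.3265 * 0.6735 = 0.4398

0.4398


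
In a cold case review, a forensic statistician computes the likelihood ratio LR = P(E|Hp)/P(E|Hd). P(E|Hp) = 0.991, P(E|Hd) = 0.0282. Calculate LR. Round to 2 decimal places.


Likelihood ratio calculation:
LR = P(E|Hp) / P(E|Hd)
LR = 0.991 / 0.0282
LR = 35.14

35.14


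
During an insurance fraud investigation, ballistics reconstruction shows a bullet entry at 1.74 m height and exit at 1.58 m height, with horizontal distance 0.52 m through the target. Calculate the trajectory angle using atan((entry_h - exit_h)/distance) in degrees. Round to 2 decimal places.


Bullet trajectory angle:
Height difference = 1.74 - 1.58 = 0.16 m
angle = atan(0.16 / 0.52)
angle = atan(0.307692)
angle = 17.10 degrees

17.10


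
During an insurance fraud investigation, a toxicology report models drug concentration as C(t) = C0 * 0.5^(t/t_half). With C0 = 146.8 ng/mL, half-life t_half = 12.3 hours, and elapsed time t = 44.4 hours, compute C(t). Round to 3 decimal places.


Drug concentration decay:
Number of half-lives = t / t_half = 44.4 / 12.3 = 3.609756
Decay factor = 0.5^3.609756 = 0.08191344
C(t) = 146.8 * 0.08191344 = 12.025 ng/mL

12.025


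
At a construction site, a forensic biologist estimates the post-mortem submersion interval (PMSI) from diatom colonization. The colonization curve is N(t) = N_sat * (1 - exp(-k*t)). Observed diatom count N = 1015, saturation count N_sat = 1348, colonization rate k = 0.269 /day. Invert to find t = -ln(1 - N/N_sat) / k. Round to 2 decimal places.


PMSI from diatom colonization curve:
N / N_sat = 1015 / 1348 = 0.752967
1 - N/N_sat = 0.247033
ln(1 - N/N_sat) = -1.398233
t = -ln(1 - N/N_sat) / k = -(-1.398233) / 0.269 = 5.20 days

5.20


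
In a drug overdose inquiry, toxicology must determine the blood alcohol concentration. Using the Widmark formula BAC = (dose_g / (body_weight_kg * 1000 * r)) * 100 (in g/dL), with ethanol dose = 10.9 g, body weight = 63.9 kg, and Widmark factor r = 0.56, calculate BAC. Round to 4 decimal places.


Applying the Widmark formula:
BAC = (dose_g / (body_wt * 1000 * r)) * 100
Denominator = 63.9 * 1000 * 0.56 = 35784
BAC = (10.9 / 35784) * 100
BAC = 0.0305 g/dL

0.0305


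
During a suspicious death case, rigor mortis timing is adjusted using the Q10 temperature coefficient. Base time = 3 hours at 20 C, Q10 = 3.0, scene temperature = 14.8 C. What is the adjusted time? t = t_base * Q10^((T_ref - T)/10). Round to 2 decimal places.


Rigor mortis time adjustment:
Exponent = (T_ref - T_actual) / 10 = (20 - 14.8) / 10 = 0.52
Q10 factor = 3.0^0.52 = 1.77053
t_adjusted = 3 * 1.77053 = 5.31 hours

5.31


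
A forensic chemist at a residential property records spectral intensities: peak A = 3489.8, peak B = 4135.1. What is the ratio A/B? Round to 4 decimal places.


Spectral peak ratio:
Peak A = 3489.8 counts
Peak B = 4135.1 counts
Ratio = 3489.8 / 4135.1 = 0.8439

0.8439


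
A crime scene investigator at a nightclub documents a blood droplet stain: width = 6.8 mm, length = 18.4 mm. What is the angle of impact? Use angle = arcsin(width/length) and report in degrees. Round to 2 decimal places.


Blood spatter impact angle calculation:
width / length = 6.8 / 18.4 = 0.369565
angle = arcsin(0.369565)
angle = 21.69 degrees

21.69


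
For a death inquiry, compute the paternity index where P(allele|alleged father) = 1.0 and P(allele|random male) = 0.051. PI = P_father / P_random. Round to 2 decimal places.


Paternity Index calculation:
PI = P(allele|father) / P(allele|random)
PI = 1.0 / 0.051
PI = 19.61

19.61


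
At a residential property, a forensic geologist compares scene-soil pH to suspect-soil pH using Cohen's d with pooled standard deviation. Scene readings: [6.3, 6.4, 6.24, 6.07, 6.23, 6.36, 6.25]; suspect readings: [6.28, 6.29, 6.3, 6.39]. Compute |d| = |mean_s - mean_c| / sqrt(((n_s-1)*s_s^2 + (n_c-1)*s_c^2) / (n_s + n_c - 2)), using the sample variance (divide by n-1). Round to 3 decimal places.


Pooled-variance Cohen's d for soil pH comparison:
Scene mean = 43.85 / 7 = 6.264286
Suspect mean = 25.26 / 4 = 6.315
Scene sample variance s_s^2 = 0.011429
Suspect sample variance s_c^2 = 0.002567
Pooled variance = ((n_s-1)*s_s^2 + (n_c-1)*s_c^2) / (n_s + n_c - 2) = 0.008475
Pooled SD = sqrt(0.008475) = 0.09206
Mean difference = -0.050714
|d| = |-0.050714| / 0.09206 = 0.551

0.551


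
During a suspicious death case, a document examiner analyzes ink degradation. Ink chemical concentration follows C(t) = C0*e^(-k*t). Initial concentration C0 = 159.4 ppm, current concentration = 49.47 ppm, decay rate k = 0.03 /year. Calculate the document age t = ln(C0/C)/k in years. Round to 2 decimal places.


Document age estimation:
C0/C = 159.4 / 49.47 = 3.222155
ln(C0/C) = 1.17005
t = 1.17005 / 0.03 = 39.00 years

39.00


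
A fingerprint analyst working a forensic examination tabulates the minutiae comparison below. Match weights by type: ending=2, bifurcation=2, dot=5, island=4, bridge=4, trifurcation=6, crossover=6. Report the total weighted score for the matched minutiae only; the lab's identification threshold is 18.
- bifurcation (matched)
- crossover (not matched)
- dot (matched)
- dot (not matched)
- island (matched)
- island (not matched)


Weighted minutiae match score:
  bifurcation: matched, +2 (running total 2)
  crossover: not matched, +0
  dot: matched, +5 (running total 7)
  dot: not matched, +0
  island: matched, +4 (running total 11)
  island: not matched, +0
Total score = 11
Threshold = 18; verdict = inconclusive

11


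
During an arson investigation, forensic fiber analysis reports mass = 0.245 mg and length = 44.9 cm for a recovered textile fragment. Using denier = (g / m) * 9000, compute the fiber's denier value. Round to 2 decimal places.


Denier calculation:
Mass in grams = 0.245 mg / 1000 = 0.000245 g
Length in meters = 44.9 cm / 100 = 0.449 m
Linear density = mass / length = 0.000245 / 0.449 = 0.00054566 g/m
Denier = (g/m) * 9000 = 0.00054566 * 9000 = 4.91

4.91


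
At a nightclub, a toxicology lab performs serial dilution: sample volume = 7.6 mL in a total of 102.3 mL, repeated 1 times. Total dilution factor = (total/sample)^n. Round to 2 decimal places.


Dilution factor calculation:
Single dilution = V_total / V_sample = 102.3 / 7.6 ≈ 13.460526
Number of dilutions = 1
Total DF = (102.3 / 7.6)^1 (full precision, rounded at the end) = 13.46

13.46


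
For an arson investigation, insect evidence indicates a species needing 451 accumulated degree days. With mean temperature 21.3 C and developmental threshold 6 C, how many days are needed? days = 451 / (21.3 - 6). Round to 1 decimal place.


Insect development time:
Effective temperature = avg_temp - T_base = 21.3 - 6 = 15.3 C
Days = ADD / effective_temp = 451 / 15.3 = 29.5 days

29.5


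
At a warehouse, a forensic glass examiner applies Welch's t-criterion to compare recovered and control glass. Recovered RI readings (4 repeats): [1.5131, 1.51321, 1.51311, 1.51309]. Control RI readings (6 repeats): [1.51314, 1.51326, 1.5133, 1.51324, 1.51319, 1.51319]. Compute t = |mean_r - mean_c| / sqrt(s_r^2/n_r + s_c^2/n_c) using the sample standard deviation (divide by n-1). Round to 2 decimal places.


Welch's t-criterion for glass RI comparison:
Recovered mean = sum / n_r = 6.05251 / 4 = 1.5131275
Control mean = sum / n_c = 9.07932 / 6 = 1.51322
Recovered sample variance s_r^2 = 3.09167e-09
Control sample variance s_c^2 = 3.32e-09
Welch SE (unpooled) = sqrt(s_r^2/n_r + s_c^2/n_c) = sqrt(7.72917e-10 + 5.53333e-10) = sqrt(1.32625e-09) = 3.64177e-05
|mean_r - mean_c| = 9.25e-05
t = 9.25e-05 / 3.64177e-05 = 2.54

2.54


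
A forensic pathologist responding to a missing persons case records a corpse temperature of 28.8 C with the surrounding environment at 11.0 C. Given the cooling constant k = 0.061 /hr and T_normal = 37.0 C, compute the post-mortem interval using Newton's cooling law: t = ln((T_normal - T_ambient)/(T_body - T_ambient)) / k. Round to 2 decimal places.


Using Newton's law of cooling:
t = ln((T_normal - T_ambient) / (T_body - T_ambient)) / k
T_normal - T_ambient = 26.0
T_body - T_ambient = 17.8
Ratio = 1.460674
ln(ratio) = 0.378898
t = 0.378898 / 0.061 = 6.21 hours

6.21


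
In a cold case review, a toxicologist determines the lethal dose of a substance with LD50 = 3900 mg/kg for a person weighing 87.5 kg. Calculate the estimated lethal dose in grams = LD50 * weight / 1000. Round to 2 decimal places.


Lethal dose calculation:
Lethal dose = LD50 * body_weight / 1000
= 3900 * 87.5 / 1000
= 341250 / 1000
= 341.25 g

341.25


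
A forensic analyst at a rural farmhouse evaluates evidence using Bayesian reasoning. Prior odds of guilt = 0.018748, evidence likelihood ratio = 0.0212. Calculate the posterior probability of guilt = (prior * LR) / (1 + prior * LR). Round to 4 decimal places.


Bayesian evidence evaluation:
Posterior odds = prior_odds * LR = 0.018748 * 0.0212 = 0.0003974576
Posterior probability = posterior_odds / (1 + posterior_odds)
= 0.0003974576 / (1 + 0.0003974576)
= 0.0003974576 / 1.0003974576
= 0.0004

0.0004


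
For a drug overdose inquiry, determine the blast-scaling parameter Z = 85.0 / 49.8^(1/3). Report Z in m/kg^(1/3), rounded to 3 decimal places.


Scaled distance calculation:
W^(1/3) = 49.8^(1/3) = 3.679113
Z = R / W^(1/3) = 85.0 / 3.679113
Z = 23.103 m/kg^(1/3)

23.103


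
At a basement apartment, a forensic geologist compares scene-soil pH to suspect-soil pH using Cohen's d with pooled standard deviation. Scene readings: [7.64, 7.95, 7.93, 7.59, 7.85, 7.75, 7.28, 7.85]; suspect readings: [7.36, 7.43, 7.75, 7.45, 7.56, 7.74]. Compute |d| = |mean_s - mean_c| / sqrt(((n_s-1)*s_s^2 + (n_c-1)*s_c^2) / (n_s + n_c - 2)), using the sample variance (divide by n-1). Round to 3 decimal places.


Pooled-variance Cohen's d for soil pH comparison:
Scene mean = 61.84 / 8 = 7.73
Suspect mean = 45.29 / 6 = 7.548333
Scene sample variance s_s^2 = 0.049686
Suspect sample variance s_c^2 = 0.027337
Pooled variance = ((n_s-1)*s_s^2 + (n_c-1)*s_c^2) / (n_s + n_c - 2) = 0.040374
Pooled SD = sqrt(0.040374) = 0.200933
Mean difference = 0.181667
|d| = |0.181667| / 0.200933 = 0.904

0.904


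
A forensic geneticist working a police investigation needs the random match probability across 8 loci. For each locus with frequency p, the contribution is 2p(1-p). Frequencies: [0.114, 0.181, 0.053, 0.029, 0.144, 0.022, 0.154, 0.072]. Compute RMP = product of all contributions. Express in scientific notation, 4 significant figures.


Computing RMP for 8 loci:
Locus 1: 2 * 0.114 * 0.886 = 0.202008
Locus 2: 2 * 0.181 * 0.819 = 0.296478
Locus 3: 2 * 0.053 * 0.947 = 0.100382
Locus 4: 2 * 0.029 * 0.971 = 0.056318
Locus 5: 2 * 0.144 * 0.856 = 0.246528
Locus 6: 2 * 0.022 * 0.978 = 0.043032
Locus 7: 2 * 0.154 * 0.846 = 0.260568
Locus 8: 2 * 0.072 * 0.928 = 0.133632
RMP = 1.251e-07

1.251e-07


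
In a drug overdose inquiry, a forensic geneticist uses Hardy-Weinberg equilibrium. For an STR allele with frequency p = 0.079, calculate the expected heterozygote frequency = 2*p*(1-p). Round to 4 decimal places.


Hardy-Weinberg heterozygote frequency:
q = 1 - p = 1 - 0.079 = 0.921
2pq = 2 * 0.079 * 0.921 = 0.1455

0.1455


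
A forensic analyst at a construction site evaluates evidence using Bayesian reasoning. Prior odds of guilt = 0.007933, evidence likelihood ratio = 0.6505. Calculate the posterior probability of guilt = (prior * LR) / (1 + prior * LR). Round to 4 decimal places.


Bayesian evidence evaluation:
Posterior odds = prior_odds * LR = 0.007933 * 0.6505 = 0.005160416
Posterior probability = posterior_odds / (1 + posterior_odds)
= 0.005160416 / (1 + 0.005160416)
= 0.005160416 / 1.005160416
= 0.0051

0.0051


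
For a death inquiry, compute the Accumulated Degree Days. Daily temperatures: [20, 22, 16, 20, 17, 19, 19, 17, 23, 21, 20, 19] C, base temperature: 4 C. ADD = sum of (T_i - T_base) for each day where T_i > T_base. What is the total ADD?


Computing ADD day by day:
Day 1: max(0, 20 - 4) = 16
Day 2: max(0, 22 - 4) = 18
Day 3: max(0, 16 - 4) = 12
Day 4: max(0, 20 - 4) = 16
Day 5: max(0, 17 - 4) = 13
Day 6: max(0, 19 - 4) = 15
Day 7: max(0, 19 - 4) = 15
Day 8: max(0, 17 - 4) = 13
Day 9: max(0, 23 - 4) = 19
Day 10: max(0, 21 - 4) = 17
Day 11: max(0, 20 - 4) = 16
Day 12: max(0, 19 - 4) = 15
Total ADD = 185

185


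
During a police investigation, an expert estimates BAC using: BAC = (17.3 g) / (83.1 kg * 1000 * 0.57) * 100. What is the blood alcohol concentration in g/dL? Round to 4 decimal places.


Applying the Widmark formula:
BAC = (dose_g / (body_wt * 1000 * r)) * 100
Denominator = 83.1 * 1000 * 0.57 = 47367
BAC = (17.3 / 47367) * 100
BAC = 0.0365 g/dL

0.0365


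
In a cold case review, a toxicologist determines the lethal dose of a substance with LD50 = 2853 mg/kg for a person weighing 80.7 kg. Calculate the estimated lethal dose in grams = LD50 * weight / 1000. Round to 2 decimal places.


Lethal dose calculation:
Lethal dose = LD50 * body_weight / 1000
= 2853 * 80.7 / 1000
= 230237.1 / 1000
= 230.24 g

230.24


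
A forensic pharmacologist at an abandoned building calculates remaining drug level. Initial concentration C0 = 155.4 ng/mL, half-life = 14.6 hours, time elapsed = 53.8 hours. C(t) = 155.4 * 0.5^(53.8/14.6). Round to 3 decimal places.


Drug concentration decay:
Number of half-lives = t / t_half = 53.8 / 14.6 = 3.684932
Decay factor = 0.5^3.684932 = 0.07775439
C(t) = 155.4 * 0.07775439 = 12.083 ng/mL

12.083


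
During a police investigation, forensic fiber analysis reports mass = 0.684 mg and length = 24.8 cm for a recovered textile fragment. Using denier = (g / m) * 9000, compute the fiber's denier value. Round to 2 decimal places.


Denier calculation:
Mass in grams = 0.684 mg / 1000 = 0.000684 g
Length in meters = 24.8 cm / 100 = 0.248 m
Linear density = mass / length = 0.000684 / 0.248 = 0.00275806 g/m
Denier = (g/m) * 9000 = 0.00275806 * 9000 = 24.82

24.82


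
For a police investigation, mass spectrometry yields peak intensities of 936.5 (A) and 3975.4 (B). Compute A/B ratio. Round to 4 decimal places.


Spectral peak ratio:
Peak A = 936.5 counts
Peak B = 3975.4 counts
Ratio = 936.5 / 3975.4 = 0.2356

0.2356


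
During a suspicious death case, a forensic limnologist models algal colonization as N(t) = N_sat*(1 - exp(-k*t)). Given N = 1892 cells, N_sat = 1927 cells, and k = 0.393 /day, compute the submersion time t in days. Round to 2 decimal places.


PMSI from diatom colonization curve:
N / N_sat = 1892 / 1927 = 0.981837
1 - N/N_sat = 0.018163
ln(1 - N/N_sat) = -4.008369
t = -ln(1 - N/N_sat) / k = -(-4.008369) / 0.393 = 10.20 days

10.20


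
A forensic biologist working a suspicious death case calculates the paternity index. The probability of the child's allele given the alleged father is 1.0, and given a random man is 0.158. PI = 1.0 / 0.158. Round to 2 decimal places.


Paternity Index calculation:
PI = P(allele|father) / P(allele|random)
PI = 1.0 / 0.158
PI = 6.33

6.33


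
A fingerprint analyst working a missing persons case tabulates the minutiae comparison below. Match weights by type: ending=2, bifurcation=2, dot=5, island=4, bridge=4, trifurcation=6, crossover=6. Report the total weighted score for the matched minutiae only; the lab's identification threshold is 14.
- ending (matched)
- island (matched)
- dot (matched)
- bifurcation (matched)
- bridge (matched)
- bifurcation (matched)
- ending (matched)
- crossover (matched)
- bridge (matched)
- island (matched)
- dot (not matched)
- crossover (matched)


Weighted minutiae match score:
  ending: matched, +2 (running total 2)
  island: matched, +4 (running total 6)
  dot: matched, +5 (running total 11)
  bifurcation: matched, +2 (running total 13)
  bridge: matched, +4 (running total 17)
  bifurcation: matched, +2 (running total 19)
  ending: matched, +2 (running total 21)
  crossover: matched, +6 (running total 27)
  bridge: matched, +4 (running total 31)
  island: matched, +4 (running total 35)
  dot: not matched, +0
  crossover: matched, +6 (running total 41)
Total score = 41
Threshold = 14; verdict = identification

41


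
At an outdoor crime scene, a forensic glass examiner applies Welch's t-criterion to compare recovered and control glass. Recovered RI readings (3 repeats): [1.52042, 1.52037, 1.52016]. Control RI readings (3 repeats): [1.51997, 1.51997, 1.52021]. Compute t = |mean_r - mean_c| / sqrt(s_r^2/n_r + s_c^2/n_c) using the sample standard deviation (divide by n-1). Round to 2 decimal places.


Welch's t-criterion for glass RI comparison:
Recovered mean = sum / n_r = 4.56095 / 3 = 1.5203167
Control mean = sum / n_c = 4.56015 / 3 = 1.52005
Recovered sample variance s_r^2 = 1.90333e-08
Control sample variance s_c^2 = 1.92e-08
Welch SE (unpooled) = sqrt(s_r^2/n_r + s_c^2/n_c) = sqrt(6.34444e-09 + 6.4e-09) = sqrt(1.27444e-08) = 0.000112891
|mean_r - mean_c| = 0.000266667
t = 0.000266667 / 0.000112891 = 2.36

2.36
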